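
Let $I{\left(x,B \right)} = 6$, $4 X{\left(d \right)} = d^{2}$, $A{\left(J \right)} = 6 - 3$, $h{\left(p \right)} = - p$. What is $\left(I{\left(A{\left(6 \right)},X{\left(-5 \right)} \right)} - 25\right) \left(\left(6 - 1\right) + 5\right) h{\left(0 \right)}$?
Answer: $0$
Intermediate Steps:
$A{\left(J \right)} = 3$ ($A{\left(J \right)} = 6 - 3 = 3$)
$X{\left(d \right)} = \frac{d^{2}}{4}$
$\left(I{\left(A{\left(6 \right)},X{\left(-5 \right)} \right)} - 25\right) \left(\left(6 - 1\right) + 5\right) h{\left(0 \right)} = \left(6 - 25\right) \left(\left(6 - 1\right) + 5\right) \left(\left(-1\right) 0\right) = - 19 \left(5 + 5\right) 0 = - 19 \cdot 10 \cdot 0 = \left(-19\right) 0 = 0$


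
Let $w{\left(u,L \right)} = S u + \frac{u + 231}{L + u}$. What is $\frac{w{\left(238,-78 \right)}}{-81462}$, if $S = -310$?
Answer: $\frac{3934777}{4344640} \approx 0.90566$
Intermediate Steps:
$w{\left(u,L \right)} = - 310 u + \frac{231 + u}{L + u}$ ($w{\left(u,L \right)} = - 310 u + \frac{u + 231}{L + u} = - 310 u + \frac{231 + u}{L + u}$)
$\frac{w{\left(238,-78 \right)}}{-81462} = \frac{\frac{1}{-78 + 238} \left(231 + 238 - 310 \cdot 238^{2} - \left(-24180\right) 238\right)}{-81462} = \frac{231 + 238 - 17559640 + 5754840}{160} \left(- \frac{1}{81462}\right) = \frac{1}{160} \left(-11804331\right) \left(- \frac{1}{81462}\right) = \left(- \frac{11804331}{160}\right) \left(- \frac{1}{81462}\right) = \frac{3934777}{4344640}$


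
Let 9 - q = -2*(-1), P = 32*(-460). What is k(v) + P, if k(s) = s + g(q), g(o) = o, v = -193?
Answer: -14906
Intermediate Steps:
P = -14720
q = 7 (q = 9 - (-2)*(-1) = 9 - 1*2 = 9 - 2 = 7)
k(s) = 7 + s (k(s) = s + 7 = 7 + s)
k(v) + P = (7 - 193) - 14720 = -186 - 14720 = -14906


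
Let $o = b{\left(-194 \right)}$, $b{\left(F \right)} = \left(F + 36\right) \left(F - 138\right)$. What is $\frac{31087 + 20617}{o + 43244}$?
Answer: $\frac{12926}{23925} \approx 0.54027$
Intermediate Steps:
$b{\left(F \right)} = \left(-138 + F\right) \left(36 + F\right)$ ($b{\left(F \right)} = \left(36 + F\right) \left(-138 + F\right) = \left(-138 + F\right) \left(36 + F\right)$)
$o = 52456$ ($o = -4968 + \left(-194\right)^{2} - -19788 = -4968 + 37636 + 19788 = 52456$)
$\frac{31087 + 20617}{o + 43244} = \frac{31087 + 20617}{52456 + 43244} = \frac{51704}{95700} = 51704 \cdot \frac{1}{95700} = \frac{12926}{23925}$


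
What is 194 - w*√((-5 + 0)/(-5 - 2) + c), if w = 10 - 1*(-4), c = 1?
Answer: 194 - 4*√21 ≈ 175.67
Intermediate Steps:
w = 14 (w = 10 + 4 = 14)
194 - w*√((-5 + 0)/(-5 - 2) + c) = 194 - 14*√((-5 + 0)/(-5 - 2) + 1) = 194 - 14*√(-5/(-7) + 1) = 194 - 14*√(-5*(-⅐) + 1) = 194 - 14*√(5/7 + 1) = 194 - 14*√(12/7) = 194 - 14*2*√21/7 = 194 - 4*√21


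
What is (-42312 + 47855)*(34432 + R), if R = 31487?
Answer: 365389017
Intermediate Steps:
(-42312 + 47855)*(34432 + R) = (-42312 + 47855)*(34432 + 31487) = 5543*65919 = 365389017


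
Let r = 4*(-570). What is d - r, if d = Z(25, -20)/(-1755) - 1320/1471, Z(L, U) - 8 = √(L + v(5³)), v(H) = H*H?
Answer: 5883731032/2581605 - √626/351 ≈ 2279.0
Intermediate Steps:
v(H) = H²
Z(L, U) = 8 + √(15625 + L) (Z(L, U) = 8 + √(L + (5³)²) = 8 + √(L + 125²) = 8 + √(L + 15625) = 8 + √(15625 + L))
r = -2280
d = -2328368/2581605 - √626/351 (d = (8 + √(15625 + 25))/(-1755) - 1320/1471 = (8 + √15650)*(-1/1755) - 1320*1/1471 = (8 + 5*√626)*(-1/1755) - 1320/1471 = (-8/1755 - √626/351) - 1320/1471 = -2328368/2581605 - √626/351 ≈ -0.97319)
d - r = (-2328368/2581605 - √626/351) - 1*(-2280) = (-2328368/2581605 - √626/351) + 2280 = 5883731032/2581605 - √626/351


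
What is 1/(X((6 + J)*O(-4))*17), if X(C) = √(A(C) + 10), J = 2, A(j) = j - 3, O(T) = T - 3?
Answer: -I/119 ≈ -0.0084034*I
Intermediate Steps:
O(T) = -3 + T
A(j) = -3 + j
X(C) = √(7 + C) (X(C) = √((-3 + C) + 10) = √(7 + C))
1/(X((6 + J)*O(-4))*17) = 1/(√(7 + (6 + 2)*(-3 - 4))*17) = 1/(√(7 + 8*(-7))*17) = 1/(√(7 - 56)*17) = 1/(√(-49)*17) = 1/((7*I)*17) = 1/(119*I) = -I/119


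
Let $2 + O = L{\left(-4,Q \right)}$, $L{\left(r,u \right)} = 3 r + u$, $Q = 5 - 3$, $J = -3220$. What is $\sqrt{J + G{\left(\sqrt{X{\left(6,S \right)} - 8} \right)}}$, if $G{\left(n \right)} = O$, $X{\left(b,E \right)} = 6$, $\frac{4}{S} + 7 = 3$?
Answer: $4 i \sqrt{202} \approx 56.851 i$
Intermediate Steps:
$S = -1$ ($S = \frac{4}{-7 + 3} = \frac{4}{-4} = 4 \left(- \frac{1}{4}\right) = -1$)
$Q = 2$ ($Q = 5 - 3 = 2$)
$L{\left(r,u \right)} = u + 3 r$
$O = -12$ ($O = -2 + \left(2 + 3 \left(-4\right)\right) = -2 + \left(2 - 12\right) = -2 - 10 = -12$)
$G{\left(n \right)} = -12$
$\sqrt{J + G{\left(\sqrt{X{\left(6,S \right)} - 8} \right)}} = \sqrt{-3220 - 12} = \sqrt{-3232} = 4 i \sqrt{202}$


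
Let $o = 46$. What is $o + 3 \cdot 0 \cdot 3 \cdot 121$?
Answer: $46$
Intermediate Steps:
$o + 3 \cdot 0 \cdot 3 \cdot 121 = 46 + 3 \cdot 0 \cdot 3 \cdot 121 = 46 + 0 \cdot 3 \cdot 121 = 46 + 0 \cdot 121 = 46 + 0 = 46$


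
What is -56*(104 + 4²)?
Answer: -6720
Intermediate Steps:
-56*(104 + 4²) = -56*(104 + 16) = -56*120 = -6720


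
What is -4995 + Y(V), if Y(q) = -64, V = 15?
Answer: -5059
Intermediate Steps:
-4995 + Y(V) = -4995 - 64 = -5059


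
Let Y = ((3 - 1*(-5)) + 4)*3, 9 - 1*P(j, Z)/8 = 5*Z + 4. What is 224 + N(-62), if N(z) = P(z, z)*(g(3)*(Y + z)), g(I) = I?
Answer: -196336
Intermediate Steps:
P(j, Z) = 40 - 40*Z (P(j, Z) = 72 - 8*(5*Z + 4) = 72 - 8*(4 + 5*Z) = 72 + (-32 - 40*Z) = 40 - 40*Z)
Y = 36 (Y = ((3 + 5) + 4)*3 = (8 + 4)*3 = 12*3 = 36)
N(z) = (40 - 40*z)*(108 + 3*z) (N(z) = (40 - 40*z)*(3*(36 + z)) = (40 - 40*z)*(108 + 3*z))
224 + N(-62) = 224 - 120*(-1 - 62)*(36 - 62) = 224 - 120*(-63)*(-26) = 224 - 196560 = -196336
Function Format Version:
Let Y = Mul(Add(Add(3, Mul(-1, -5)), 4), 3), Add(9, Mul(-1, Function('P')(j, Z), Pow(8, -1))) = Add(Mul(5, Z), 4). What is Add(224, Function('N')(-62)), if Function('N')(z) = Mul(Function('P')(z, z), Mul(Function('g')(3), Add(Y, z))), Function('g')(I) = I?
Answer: -196336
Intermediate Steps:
Function('P')(j, Z) = Add(40, Mul(-40, Z)) (Function('P')(j, Z) = Add(72, Mul(-8, Add(Mul(5, Z), 4))) = Add(72, Mul(-8, Add(4, Mul(5, Z)))) = Add(72, Add(-32, Mul(-40, Z))) = Add(40, Mul(-40, Z)))
Y = 36 (Y = Mul(Add(Add(3, 5), 4), 3) = Mul(Add(8, 4), 3) = Mul(12, 3) = 36)
Function('N')(z) = Mul(Add(40, Mul(-40, z)), Add(108, Mul(3, z))) (Function('N')(z) = Mul(Add(40, Mul(-40, z)), Mul(3, Add(36, z))) = Mul(Add(40, Mul(-40, z)), Add(108, Mul(3, z))))
Add(224, Function('N')(-62)) = Add(224, Mul(-120, Add(-1, -62), Add(36, -62))) = Add(224, Mul(-120, -63, -26)) = Add(224, -196560) = -196336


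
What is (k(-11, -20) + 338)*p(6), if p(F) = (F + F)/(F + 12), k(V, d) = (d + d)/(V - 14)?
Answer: 1132/5 ≈ 226.40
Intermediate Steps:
k(V, d) = 2*d/(-14 + V) (k(V, d) = (2*d)/(-14 + V) = 2*d/(-14 + V))
p(F) = 2*F/(12 + F) (p(F) = (2*F)/(12 + F) = 2*F/(12 + F))
(k(-11, -20) + 338)*p(6) = (2*(-20)/(-14 - 11) + 338)*(2*6/(12 + 6)) = (2*(-20)/(-25) + 338)*(2*6/18) = (2*(-20)*(-1/25) + 338)*(2*6*(1/18)) = (8/5 + 338)*(⅔) = (1698/5)*(⅔) = 1132/5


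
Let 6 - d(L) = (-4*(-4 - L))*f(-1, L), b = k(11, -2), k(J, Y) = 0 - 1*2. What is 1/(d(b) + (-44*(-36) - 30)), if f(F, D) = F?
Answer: 1/1568 ≈ 0.00063775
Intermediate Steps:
k(J, Y) = -2 (k(J, Y) = 0 - 2 = -2)
b = -2
d(L) = 22 + 4*L (d(L) = 6 - (-4*(-4 - L))*(-1) = 6 - (16 + 4*L)*(-1) = 6 - (-16 - 4*L) = 6 + (16 + 4*L) = 22 + 4*L)
1/(d(b) + (-44*(-36) - 30)) = 1/((22 + 4*(-2)) + (-44*(-36) - 30)) = 1/((22 - 8) + (1584 - 30)) = 1/(14 + 1554) = 1/1568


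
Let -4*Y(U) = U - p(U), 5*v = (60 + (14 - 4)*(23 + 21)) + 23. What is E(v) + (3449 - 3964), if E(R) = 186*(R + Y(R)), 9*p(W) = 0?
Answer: 140767/10 ≈ 14077.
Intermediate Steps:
p(W) = 0 (p(W) = (⅑)*0 = 0)
v = 523/5 (v = ((60 + (14 - 4)*(23 + 21)) + 23)/5 = ((60 + 10*44) + 23)/5 = ((60 + 440) + 23)/5 = (500 + 23)/5 = (⅕)*523 = 523/5 ≈ 104.60)
Y(U) = -U/4 (Y(U) = -(U - 1*0)/4 = -(U + 0)/4 = -U/4)
E(R) = 279*R/2 (E(R) = 186*(R - R/4) = 186*(3*R/4) = 279*R/2)
E(v) + (3449 - 3964) = (279/2)*(523/5) + (3449 - 3964) = 145917/10 - 515 = 140767/10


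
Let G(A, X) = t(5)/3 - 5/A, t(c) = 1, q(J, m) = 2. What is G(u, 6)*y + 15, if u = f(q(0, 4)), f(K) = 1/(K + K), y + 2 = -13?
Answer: 310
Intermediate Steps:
y = -15 (y = -2 - 13 = -15)
f(K) = 1/(2*K)
u = 1/4 (u = (1/2)/2 = (1/2)*(1/2) = 1/4 ≈ 0.25000)
G(A, X) = 1/3 - 5/A
G(u, 6)*y + 15 = ((-15 + 1/4)/(3*(1/4)))*(-15) + 15 = ((1/3)*4*(-59/4))*(-15) + 15 = -59/3*(-15) + 15 = 295 + 15 = 310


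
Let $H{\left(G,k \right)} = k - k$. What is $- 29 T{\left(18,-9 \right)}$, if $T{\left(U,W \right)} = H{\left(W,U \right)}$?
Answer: $0$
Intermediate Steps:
$H{\left(G,k \right)} = 0$
$T{\left(U,W \right)} = 0$
$- 29 T{\left(18,-9 \right)} = \left(-29\right) 0 = 0$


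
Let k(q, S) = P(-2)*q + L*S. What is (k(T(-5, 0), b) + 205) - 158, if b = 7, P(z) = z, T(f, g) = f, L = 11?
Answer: 134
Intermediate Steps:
k(q, S) = -2*q + 11*S
(k(T(-5, 0), b) + 205) - 158 = ((-2*(-5) + 11*7) + 205) - 158 = ((10 + 77) + 205) - 158 = (87 + 205) - 158 = 292 - 158 = 134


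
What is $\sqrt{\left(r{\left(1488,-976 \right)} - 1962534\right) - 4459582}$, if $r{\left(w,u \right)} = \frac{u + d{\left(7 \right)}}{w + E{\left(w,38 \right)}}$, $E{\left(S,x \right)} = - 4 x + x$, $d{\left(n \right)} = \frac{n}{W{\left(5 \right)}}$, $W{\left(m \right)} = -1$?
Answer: $\frac{i \sqrt{12124160016258}}{1374} \approx 2534.2 i$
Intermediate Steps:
$d{\left(n \right)} = - n$ ($d{\left(n \right)} = \frac{n}{-1} = n \left(-1\right) = - n$)
$E{\left(S,x \right)} = - 3 x$
$r{\left(w,u \right)} = \frac{-7 + u}{-114 + w}$ ($r{\left(w,u \right)} = \frac{u - 7}{w - 114} = \frac{-7 + u}{-114 + w}$)
$\sqrt{\left(r{\left(1488,-976 \right)} - 1962534\right) - 4459582} = \sqrt{\left(\frac{-7 - 976}{-114 + 1488} - 1962534\right) - 4459582} = \sqrt{\left(\frac{1}{1374} \left(-983\right) - 1962534\right) - 4459582} = \sqrt{\left(- \frac{983}{1374} - 1962534\right) - 4459582} = \sqrt{- \frac{2696522699}{1374} - 4459582} = \sqrt{- \frac{8823988367}{1374}} = \frac{i \sqrt{12124160016258}}{1374}$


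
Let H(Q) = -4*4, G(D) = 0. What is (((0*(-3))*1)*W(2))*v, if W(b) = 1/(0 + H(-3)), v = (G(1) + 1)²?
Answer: 0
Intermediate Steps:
H(Q) = -16
v = 1 (v = (0 + 1)² = 1² = 1)
W(b) = -1/16 (W(b) = 1/(0 - 16) = 1/(-16) = -1/16)
(((0*(-3))*1)*W(2))*v = (((0*(-3))*1)*(-1/16))*1 = ((0*1)*(-1/16))*1 = (0*(-1/16))*1 = 0*1 = 0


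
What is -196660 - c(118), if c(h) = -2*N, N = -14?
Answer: -196688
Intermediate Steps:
c(h) = 28 (c(h) = -2*(-14) = 28)
-196660 - c(118) = -196660 - 1*28 = -196660 - 28 = -196688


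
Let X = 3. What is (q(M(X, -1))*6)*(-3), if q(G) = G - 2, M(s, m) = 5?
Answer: -54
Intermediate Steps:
q(G) = -2 + G
(q(M(X, -1))*6)*(-3) = ((-2 + 5)*6)*(-3) = (3*6)*(-3) = 18*(-3) = -54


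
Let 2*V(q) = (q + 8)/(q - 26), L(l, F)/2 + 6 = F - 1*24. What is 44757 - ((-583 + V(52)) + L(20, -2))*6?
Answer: 632217/13 ≈ 48632.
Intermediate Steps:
L(l, F) = -60 + 2*F (L(l, F) = -12 + 2*(F - 1*24) = -12 + 2*(F - 24) = -12 + 2*(-24 + F) = -12 + (-48 + 2*F) = -60 + 2*F)
V(q) = (8 + q)/(2*(-26 + q)) (V(q) = ((q + 8)/(q - 26))/2 = ((8 + q)/(-26 + q))/2 = (8 + q)/(2*(-26 + q)))
44757 - ((-583 + V(52)) + L(20, -2))*6 = 44757 - ((-583 + (8 + 52)/(2*(-26 + 52))) + (-60 + 2*(-2)))*6 = 44757 - ((-583 + (½)*60/26) + (-60 - 4))*6 = 44757 - ((-583 + (½)*(1/26)*60) - 64)*6 = 44757 - ((-583 + 15/13) - 64)*6 = 44757 - (-7564/13 - 64)*6 = 44757 - (-8396)*6/13 = 44757 - 1*(-50376/13) = 44757 + 50376/13 = 632217/13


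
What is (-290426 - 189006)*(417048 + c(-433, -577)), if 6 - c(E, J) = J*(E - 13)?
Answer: -76571043584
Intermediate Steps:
c(E, J) = 6 - J*(-13 + E) (c(E, J) = 6 - J*(E - 13) = 6 - J*(-13 + E))
(-290426 - 189006)*(417048 + c(-433, -577)) = (-290426 - 189006)*(417048 + (6 + 13*(-577) - 1*(-433)*(-577))) = -479432*(417048 + (6 - 7501 - 249841)) = -479432*(417048 - 257336) = -479432*159712 = -76571043584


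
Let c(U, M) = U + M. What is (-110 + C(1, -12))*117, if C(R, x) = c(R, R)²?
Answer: -12402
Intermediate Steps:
c(U, M) = M + U
C(R, x) = 4*R² (C(R, x) = (R + R)² = (2*R)² = 4*R²)
(-110 + C(1, -12))*117 = (-110 + 4*1²)*117 = (-110 + 4*1)*117 = (-110 + 4)*117 = -106*117 = -12402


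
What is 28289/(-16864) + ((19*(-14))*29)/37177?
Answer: -168827007/89564704 ≈ -1.8850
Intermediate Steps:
28289/(-16864) + ((19*(-14))*29)/37177 = 28289*(-1/16864) - 266*29*(1/37177) = -28289/16864 - 7714*1/37177 = -28289/16864 - 1102/5311 = -168827007/89564704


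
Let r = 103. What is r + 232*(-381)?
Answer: -88289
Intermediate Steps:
r + 232*(-381) = 103 + 232*(-381) = 103 - 88392 = -88289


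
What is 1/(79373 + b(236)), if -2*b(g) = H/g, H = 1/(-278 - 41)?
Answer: 150568/11951033865 ≈ 1.2599e-5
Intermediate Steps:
H = -1/319 (H = 1/(-319) = -1/319 ≈ -0.0031348)
b(g) = 1/(638*g) (b(g) = -(-1)/(638*g) = 1/(638*g))
1/(79373 + b(236)) = 1/(79373 + (1/638)/236) = 1/(79373 + (1/638)*(1/236)) = 1/(79373 + 1/150568) = 1/(11951033865/150568) = 150568/11951033865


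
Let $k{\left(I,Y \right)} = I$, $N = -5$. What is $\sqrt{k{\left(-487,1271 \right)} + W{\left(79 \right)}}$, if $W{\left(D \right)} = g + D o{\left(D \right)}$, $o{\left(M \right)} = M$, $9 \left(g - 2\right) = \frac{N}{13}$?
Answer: $\frac{\sqrt{8754811}}{39} \approx 75.868$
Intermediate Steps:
$g = \frac{229}{117}$ ($g = 2 + \frac{\left(-5\right) \frac{1}{13}}{9} = 2 + \frac{1}{9} \left(- \frac{5}{13}\right) = 2 - \frac{5}{117} = \frac{229}{117} \approx 1.9573$)
$W{\left(D \right)} = \frac{229}{117} + D^{2}$ ($W{\left(D \right)} = \frac{229}{117} + D D = \frac{229}{117} + D^{2}$)
$\sqrt{k{\left(-487,1271 \right)} + W{\left(79 \right)}} = \sqrt{-487 + \left(\frac{229}{117} + 79^{2}\right)} = \sqrt{-487 + \left(\frac{229}{117} + 6241\right)} = \sqrt{-487 + \frac{730426}{117}} = \sqrt{\frac{673447}{117}} = \frac{\sqrt{8754811}}{39}$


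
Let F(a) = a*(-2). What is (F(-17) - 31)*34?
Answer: 102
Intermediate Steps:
F(a) = -2*a
(F(-17) - 31)*34 = (-2*(-17) - 31)*34 = (34 - 31)*34 = 3*34 = 102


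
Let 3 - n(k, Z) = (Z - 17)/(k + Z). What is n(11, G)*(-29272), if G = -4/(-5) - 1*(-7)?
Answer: -4800608/47 ≈ -1.0214e+5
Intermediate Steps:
G = 39/5 (G = -4*(-⅕) + 7 = ⅘ + 7 = 39/5 ≈ 7.8000)
n(k, Z) = 3 - (-17 + Z)/(Z + k) (n(k, Z) = 3 - (Z - 17)/(k + Z) = 3 - (-17 + Z)/(Z + k))
n(11, G)*(-29272) = ((17 + 2*(39/5) + 3*11)/(39/5 + 11))*(-29272) = ((17 + 78/5 + 33)/(94/5))*(-29272) = ((5/94)*(328/5))*(-29272) = (164/47)*(-29272) = -4800608/47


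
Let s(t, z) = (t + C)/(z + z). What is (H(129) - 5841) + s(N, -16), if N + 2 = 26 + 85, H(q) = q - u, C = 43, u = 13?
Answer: -22919/4 ≈ -5729.8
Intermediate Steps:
H(q) = -13 + q (H(q) = q - 1*13 = q - 13 = -13 + q)
N = 109 (N = -2 + (26 + 85) = -2 + 111 = 109)
s(t, z) = (43 + t)/(2*z) (s(t, z) = (t + 43)/(z + z) = (43 + t)/((2*z)) = (43 + t)*(1/(2*z)) = (43 + t)/(2*z))
(H(129) - 5841) + s(N, -16) = ((-13 + 129) - 5841) + (½)*(43 + 109)/(-16) = (116 - 5841) + (½)*(-1/16)*152 = -5725 - 19/4 = -22919/4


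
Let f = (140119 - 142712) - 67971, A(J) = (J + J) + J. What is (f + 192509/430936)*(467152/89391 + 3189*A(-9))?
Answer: 234033990184727992795/38521799976 ≈ 6.0754e+9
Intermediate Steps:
A(J) = 3*J (A(J) = 2*J + J = 3*J)
f = -70564 (f = -2593 - 67971 = -70564)
(f + 192509/430936)*(467152/89391 + 3189*A(-9)) = (-70564 + 192509/430936)*(467152/89391 + 3189*(3*(-9))) = (-70564 + 192509*(1/430936))*(467152*(1/89391) + 3189*(-27)) = (-70564 + 192509/430936)*(467152/89391 - 86103) = -30408375395/430936*(-7696366121/89391) = 234033990184727992795/38521799976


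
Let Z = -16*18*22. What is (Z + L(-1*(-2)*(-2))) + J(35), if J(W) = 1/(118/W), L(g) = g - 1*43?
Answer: -753159/118 ≈ -6382.7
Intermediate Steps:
L(g) = -43 + g (L(g) = g - 43 = -43 + g)
J(W) = W/118
Z = -6336 (Z = -288*22 = -6336)
(Z + L(-1*(-2)*(-2))) + J(35) = (-6336 + (-43 - 1*(-2)*(-2))) + (1/118)*35 = (-6336 + (-43 + 2*(-2))) + 35/118 = (-6336 + (-43 - 4)) + 35/118 = (-6336 - 47) + 35/118 = -6383 + 35/118 = -753159/118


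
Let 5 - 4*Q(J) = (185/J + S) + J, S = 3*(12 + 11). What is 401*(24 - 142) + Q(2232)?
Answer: -427579961/8928 ≈ -47892.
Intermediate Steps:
S = 69 (S = 3*23 = 69)
Q(J) = -16 - 185/(4*J) - J/4 (Q(J) = 5/4 - ((185/J + 69) + J)/4 = 5/4 - ((69 + 185/J) + J)/4 = 5/4 - (69 + J + 185/J)/4 = 5/4 + (-69/4 - 185/(4*J) - J/4) = -16 - 185/(4*J) - J/4)
401*(24 - 142) + Q(2232) = 401*(24 - 142) + (¼)*(-185 - 1*2232*(64 + 2232))/2232 = 401*(-118) + (¼)*(1/2232)*(-185 - 1*2232*2296) = -47318 + (¼)*(1/2232)*(-185 - 5124672) = -47318 + (¼)*(1/2232)*(-5124857) = -47318 - 5124857/8928 = -427579961/8928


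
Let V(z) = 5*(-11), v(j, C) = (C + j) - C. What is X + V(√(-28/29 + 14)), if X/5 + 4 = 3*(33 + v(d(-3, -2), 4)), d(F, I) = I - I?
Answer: 420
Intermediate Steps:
d(F, I) = 0
v(j, C) = j
X = 475 (X = -20 + 5*(3*(33 + 0)) = -20 + 5*(3*33) = -20 + 5*99 = -20 + 495 = 475)
V(z) = -55
X + V(√(-28/29 + 14)) = 475 - 55 = 420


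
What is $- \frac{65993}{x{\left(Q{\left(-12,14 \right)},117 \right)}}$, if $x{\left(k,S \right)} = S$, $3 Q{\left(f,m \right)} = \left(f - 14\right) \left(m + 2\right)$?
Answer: $- \frac{65993}{117} \approx -564.04$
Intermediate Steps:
$Q{\left(f,m \right)} = \frac{\left(-14 + f\right) \left(2 + m\right)}{3}$ ($Q{\left(f,m \right)} = \frac{\left(f - 14\right) \left(m + 2\right)}{3} = \frac{\left(-14 + f\right) \left(2 + m\right)}{3}$)
$- \frac{65993}{x{\left(Q{\left(-12,14 \right)},117 \right)}} = - \frac{65993}{117}$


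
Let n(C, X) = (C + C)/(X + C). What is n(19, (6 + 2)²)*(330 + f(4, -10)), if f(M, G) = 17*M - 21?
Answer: 14326/83 ≈ 172.60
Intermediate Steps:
f(M, G) = -21 + 17*M
n(C, X) = 2*C/(C + X) (n(C, X) = (2*C)/(C + X) = 2*C/(C + X))
n(19, (6 + 2)²)*(330 + f(4, -10)) = (2*19/(19 + (6 + 2)²))*(330 + (-21 + 17*4)) = (2*19/(19 + 8²))*(330 + (-21 + 68)) = (2*19/(19 + 64))*(330 + 47) = (2*19/83)*377 = (2*19*(1/83))*377 = (38/83)*377 = 14326/83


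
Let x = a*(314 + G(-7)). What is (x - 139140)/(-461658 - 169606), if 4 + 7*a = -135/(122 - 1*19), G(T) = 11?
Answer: 100497715/455141344 ≈ 0.22081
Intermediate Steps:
a = -547/721 (a = -4/7 + (-135/(122 - 1*19))/7 = -4/7 + (-135/(122 - 19))/7 = -4/7 + (-135/103)/7 = -4/7 + (-135*1/103)/7 = -4/7 + (1/7)*(-135/103) = -4/7 - 135/721 = -547/721 ≈ -0.75867)
x = -177775/721 (x = -547*(314 + 11)/721 = -547/721*325 = -177775/721 ≈ -246.57)
(x - 139140)/(-461658 - 169606) = (-177775/721 - 139140)/(-461658 - 169606) = -100497715/721/(-631264) = -100497715/721*(-1/631264) = 100497715/455141344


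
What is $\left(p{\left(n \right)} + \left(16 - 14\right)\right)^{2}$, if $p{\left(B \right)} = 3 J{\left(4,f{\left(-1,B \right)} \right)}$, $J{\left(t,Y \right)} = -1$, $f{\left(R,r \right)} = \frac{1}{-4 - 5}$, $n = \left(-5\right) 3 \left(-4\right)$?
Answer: $1$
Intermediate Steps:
$n = 60$ ($n = \left(-15\right) \left(-4\right) = 60$)
$f{\left(R,r \right)} = - \frac{1}{9}$ ($f{\left(R,r \right)} = \frac{1}{-9} = - \frac{1}{9}$)
$p{\left(B \right)} = -3$ ($p{\left(B \right)} = 3 \left(-1\right) = -3$)
$\left(p{\left(n \right)} + \left(16 - 14\right)\right)^{2} = \left(-3 + \left(16 - 14\right)\right)^{2} = \left(-3 + 2\right)^{2} = \left(-1\right)^{2} = 1$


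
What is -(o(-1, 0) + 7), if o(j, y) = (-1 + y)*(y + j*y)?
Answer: -7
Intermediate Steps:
-(o(-1, 0) + 7) = -(0*(-1 + 0 - 1*(-1) - 1*0) + 7) = -(0*(-1 + 0 + 1 + 0) + 7) = -(0*0 + 7) = -(0 + 7) = -1*7 = -7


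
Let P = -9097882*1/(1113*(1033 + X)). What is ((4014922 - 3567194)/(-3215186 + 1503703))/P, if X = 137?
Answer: 291517939440/7785435189503 ≈ 0.037444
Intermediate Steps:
P = -4548941/651105 (P = -9097882*1/(1113*(1033 + 137)) = -9097882/(1113*1170) = -9097882/1302210 = -9097882*1/1302210 = -4548941/651105 ≈ -6.9865)
((4014922 - 3567194)/(-3215186 + 1503703))/P = ((4014922 - 3567194)/(-3215186 + 1503703))/(-4548941/651105) = (447728/(-1711483))*(-651105/4548941) = (447728*(-1/1711483))*(-651105/4548941) = -447728/1711483*(-651105/4548941) = 291517939440/7785435189503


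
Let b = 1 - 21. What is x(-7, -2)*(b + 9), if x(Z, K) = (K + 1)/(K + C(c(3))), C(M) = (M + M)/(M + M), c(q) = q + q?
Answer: -11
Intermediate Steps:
c(q) = 2*q
b = -20
C(M) = 1 (C(M) = (2*M)/((2*M)) = (2*M)*(1/(2*M)) = 1)
x(Z, K) = 1 (x(Z, K) = (K + 1)/(K + 1) = (1 + K)/(1 + K) = 1)
x(-7, -2)*(b + 9) = 1*(-20 + 9) = 1*(-11) = -11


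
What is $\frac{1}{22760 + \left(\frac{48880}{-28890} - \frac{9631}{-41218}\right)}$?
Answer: $\frac{119078802}{2710059883895} \approx 4.394 \cdot 10^{-5}$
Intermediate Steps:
$\frac{1}{22760 + \left(\frac{48880}{-28890} - \frac{9631}{-41218}\right)} = \frac{1}{22760 + \left(48880 \left(- \frac{1}{28890}\right) - - \frac{9631}{41218}\right)} = \frac{1}{22760 + \left(- \frac{4888}{2889} + \frac{9631}{41218}\right)} = \frac{1}{22760 - \frac{173649625}{119078802}} = \frac{1}{\frac{2710059883895}{119078802}} = \frac{119078802}{2710059883895}$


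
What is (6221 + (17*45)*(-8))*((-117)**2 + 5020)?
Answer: 1889609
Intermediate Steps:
(6221 + (17*45)*(-8))*((-117)**2 + 5020) = (6221 + 765*(-8))*(13689 + 5020) = (6221 - 6120)*18709 = 101*18709 = 1889609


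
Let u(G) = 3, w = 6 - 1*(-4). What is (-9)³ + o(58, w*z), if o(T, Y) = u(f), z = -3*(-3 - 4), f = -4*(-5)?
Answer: -726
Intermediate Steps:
f = 20
w = 10 (w = 6 + 4 = 10)
z = 21 (z = -3*(-7) = 21)
o(T, Y) = 3
(-9)³ + o(58, w*z) = (-9)³ + 3 = -729 + 3 = -726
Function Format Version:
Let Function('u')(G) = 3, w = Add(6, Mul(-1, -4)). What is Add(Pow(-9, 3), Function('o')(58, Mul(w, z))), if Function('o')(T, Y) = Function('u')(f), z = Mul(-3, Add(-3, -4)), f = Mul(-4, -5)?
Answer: -726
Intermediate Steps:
f = 20
w = 10 (w = Add(6, 4) = 10)
z = 21 (z = Mul(-3, -7) = 21)
Function('o')(T, Y) = 3
Add(Pow(-9, 3), Function('o')(58, Mul(w, z))) = Add(Pow(-9, 3), 3) = Add(-729, 3) = -726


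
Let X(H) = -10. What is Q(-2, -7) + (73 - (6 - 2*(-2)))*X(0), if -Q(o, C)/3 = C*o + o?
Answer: -666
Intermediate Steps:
Q(o, C) = -3*o - 3*C*o (Q(o, C) = -3*(C*o + o) = -3*(o + C*o) = -3*o - 3*C*o)
Q(-2, -7) + (73 - (6 - 2*(-2)))*X(0) = -3*(-2)*(1 - 7) + (73 - (6 - 2*(-2)))*(-10) = -3*(-2)*(-6) + (73 - (6 + 4))*(-10) = -36 + (73 - 1*10)*(-10) = -36 + (73 - 10)*(-10) = -36 + 63*(-10) = -36 - 630 = -666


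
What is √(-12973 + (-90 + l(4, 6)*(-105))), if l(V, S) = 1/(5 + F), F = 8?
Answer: 2*I*√552253/13 ≈ 114.33*I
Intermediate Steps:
l(V, S) = 1/13 (l(V, S) = 1/(5 + 8) = 1/13)
√(-12973 + (-90 + l(4, 6)*(-105))) = √(-12973 + (-90 + (1/13)*(-105))) = √(-12973 + (-90 - 105/13)) = √(-12973 - 1275/13) = √(-169924/13) = 2*I*√552253/13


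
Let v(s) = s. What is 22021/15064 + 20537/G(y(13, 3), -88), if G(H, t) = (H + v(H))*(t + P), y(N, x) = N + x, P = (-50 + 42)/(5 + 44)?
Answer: -1514364499/260305920 ≈ -5.8176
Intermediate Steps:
P = -8/49 ≈ -0.16327
G(H, t) = 2*H*(-8/49 + t) (G(H, t) = (H + H)*(t - 8/49) = (2*H)*(-8/49 + t) = 2*H*(-8/49 + t))
22021/15064 + 20537/G(y(13, 3), -88) = 22021/15064 + 20537/((2*(13 + 3)*(-8 + 49*(-88))/49)) = 22021*(1/15064) + 20537/(((2/49)*16*(-8 - 4312))) = 22021/15064 + 20537/(((2/49)*16*(-4320))) = 22021/15064 + 20537/(-138240/49) = 22021/15064 + 20537*(-49/138240) = 22021/15064 - 1006313/138240 = -1514364499/260305920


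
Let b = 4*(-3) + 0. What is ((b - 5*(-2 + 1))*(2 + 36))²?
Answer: 70756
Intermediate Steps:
b = -12 (b = -12 + 0 = -12)
((b - 5*(-2 + 1))*(2 + 36))² = ((-12 - 5*(-2 + 1))*(2 + 36))² = ((-12 - 5*(-1))*38)² = ((-12 + 5)*38)² = (-7*38)² = (-266)² = 70756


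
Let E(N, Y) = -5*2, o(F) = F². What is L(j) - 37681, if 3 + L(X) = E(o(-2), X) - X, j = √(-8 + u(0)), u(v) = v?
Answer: -37694 - 2*I*√2 ≈ -37694.0 - 2.8284*I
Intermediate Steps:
E(N, Y) = -10
j = 2*I*√2 (j = √(-8 + 0) = √(-8) = 2*I*√2 ≈ 2.8284*I)
L(X) = -13 - X (L(X) = -3 + (-10 - X) = -13 - X)
L(j) - 37681 = (-13 - 2*I*√2) - 37681 = -37694 - 2*I*√2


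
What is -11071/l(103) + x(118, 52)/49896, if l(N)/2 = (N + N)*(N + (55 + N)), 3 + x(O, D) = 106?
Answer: -15036745/149039352 ≈ -0.10089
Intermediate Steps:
x(O, D) = 103 (x(O, D) = -3 + 106 = 103)
l(N) = 4*N*(55 + 2*N) (l(N) = 2*((N + N)*(N + (55 + N))) = 2*((2*N)*(55 + 2*N)) = 2*(2*N*(55 + 2*N)) = 4*N*(55 + 2*N))
-11071/l(103) + x(118, 52)/49896 = -11071*1/(412*(55 + 2*103)) + 103/49896 = -11071*1/(412*(55 + 206)) + 103*(1/49896) = -11071/(4*103*261) + 103/49896 = -11071/107532 + 103/49896 = -15036745/149039352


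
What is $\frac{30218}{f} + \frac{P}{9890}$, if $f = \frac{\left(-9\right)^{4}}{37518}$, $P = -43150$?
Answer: $\frac{373739901707}{2162943} \approx 1.7279 \cdot 10^{5}$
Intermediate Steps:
$f = \frac{2187}{12506}$ ($f = 6561 \cdot \frac{1}{37518} = \frac{2187}{12506} \approx 0.17488$)
$\frac{30218}{f} + \frac{P}{9890} = \frac{30218}{\frac{2187}{12506}} - \frac{43150}{9890} = 30218 \cdot \frac{12506}{2187} - \frac{4315}{989} = \frac{377906308}{2187} - \frac{4315}{989} = \frac{373739901707}{2162943}$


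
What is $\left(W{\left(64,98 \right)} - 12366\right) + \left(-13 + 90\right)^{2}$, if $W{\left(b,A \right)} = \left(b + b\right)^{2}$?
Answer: $9947$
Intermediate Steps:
$W{\left(b,A \right)} = 4 b^{2}$ ($W{\left(b,A \right)} = \left(2 b\right)^{2} = 4 b^{2}$)
$\left(W{\left(64,98 \right)} - 12366\right) + \left(-13 + 90\right)^{2} = \left(4 \cdot 64^{2} - 12366\right) + \left(-13 + 90\right)^{2} = \left(4 \cdot 4096 - 12366\right) + 77^{2} = \left(16384 - 12366\right) + 5929 = 4018 + 5929 = 9947$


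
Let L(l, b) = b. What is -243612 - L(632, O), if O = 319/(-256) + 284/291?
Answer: -18148099427/74496 ≈ -2.4361e+5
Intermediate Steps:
O = -20125/74496 (O = 319*(-1/256) + 284*(1/291) = -319/256 + 284/291 = -20125/74496 ≈ -0.27015)
-243612 - L(632, O) = -243612 - 1*(-20125/74496) = -243612 + 20125/74496 = -18148099427/74496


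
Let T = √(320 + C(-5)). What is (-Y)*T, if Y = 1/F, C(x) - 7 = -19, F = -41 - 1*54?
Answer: 2*√77/95 ≈ 0.18474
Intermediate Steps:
F = -95 (F = -41 - 54 = -95)
C(x) = -12 (C(x) = 7 - 19 = -12)
Y = -1/95 (Y = 1/(-95) = -1/95 ≈ -0.010526)
T = 2*√77 (T = √(320 - 12) = √308 = 2*√77 ≈ 17.550)
(-Y)*T = (-1*(-1/95))*(2*√77) = (2*√77)/95 = 2*√77/95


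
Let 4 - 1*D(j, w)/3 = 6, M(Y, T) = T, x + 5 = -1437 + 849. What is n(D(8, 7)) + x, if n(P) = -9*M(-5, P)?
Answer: -539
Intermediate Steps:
x = -593 (x = -5 + (-1437 + 849) = -5 - 588 = -593)
D(j, w) = -6 (D(j, w) = 12 - 3*6 = 12 - 18 = -6)
n(P) = -9*P
n(D(8, 7)) + x = -9*(-6) - 593 = 54 - 593 = -539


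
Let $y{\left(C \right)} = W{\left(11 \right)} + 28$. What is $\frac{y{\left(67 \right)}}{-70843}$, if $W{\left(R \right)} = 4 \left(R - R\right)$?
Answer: $- \frac{28}{70843} \approx -0.00039524$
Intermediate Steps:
$W{\left(R \right)} = 0$ ($W{\left(R \right)} = 4 \cdot 0 = 0$)
$y{\left(C \right)} = 28$ ($y{\left(C \right)} = 0 + 28 = 28$)
$\frac{y{\left(67 \right)}}{-70843} = \frac{28}{-70843} = 28 \left(- \frac{1}{70843}\right) = - \frac{28}{70843}$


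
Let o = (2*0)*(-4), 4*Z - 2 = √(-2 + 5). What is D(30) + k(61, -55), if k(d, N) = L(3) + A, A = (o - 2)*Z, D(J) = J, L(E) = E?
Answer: 32 - √3/2 ≈ 31.134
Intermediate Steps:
Z = ½ + √3/4 (Z = ½ + √(-2 + 5)/4 = ½ + √3/4 ≈ 0.93301)
o = 0 (o = 0*(-4) = 0)
A = -1 - √3/2 (A = (0 - 2)*(½ + √3/4) = -2*(½ + √3/4) = -1 - √3/2 ≈ -1.8660)
k(d, N) = 2 - √3/2 (k(d, N) = 3 + (-1 - √3/2) = 2 - √3/2)
D(30) + k(61, -55) = 30 + (2 - √3/2) = 32 - √3/2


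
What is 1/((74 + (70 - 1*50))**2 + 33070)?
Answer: 1/41906 ≈ 2.3863e-5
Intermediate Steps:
1/((74 + (70 - 1*50))**2 + 33070) = 1/((74 + (70 - 50))**2 + 33070) = 1/((74 + 20)**2 + 33070) = 1/(94**2 + 33070) = 1/(8836 + 33070) = 1/41906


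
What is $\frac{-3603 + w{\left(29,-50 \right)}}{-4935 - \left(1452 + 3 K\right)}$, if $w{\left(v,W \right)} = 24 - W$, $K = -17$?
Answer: $\frac{3529}{6336} \approx 0.55698$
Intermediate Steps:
$\frac{-3603 + w{\left(29,-50 \right)}}{-4935 - \left(1452 + 3 K\right)} = \frac{-3603 + \left(24 - -50\right)}{-4935 - 1401} = \frac{-3603 + \left(24 + 50\right)}{-4935 + \left(-1434 + \left(-18 + 51\right)\right)} = \frac{-3603 + 74}{-4935 + \left(-1434 + 33\right)} = - \frac{3529}{-4935 - 1401} = - \frac{3529}{-6336} = \left(-3529\right) \left(- \frac{1}{6336}\right) = \frac{3529}{6336}$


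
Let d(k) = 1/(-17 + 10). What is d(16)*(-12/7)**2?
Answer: -144/343 ≈ -0.41983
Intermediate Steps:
d(k) = -1/7 (d(k) = 1/(-7) = -1/7)
d(16)*(-12/7)**2 = -(-12/7)**2/7 = -1/7*144/49 = -144/343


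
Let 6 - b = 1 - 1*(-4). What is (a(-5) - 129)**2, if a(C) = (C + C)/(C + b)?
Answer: 64009/4 ≈ 16002.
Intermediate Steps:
b = 1 (b = 6 - (1 - 1*(-4)) = 6 - (1 + 4) = 6 - 1*5 = 6 - 5 = 1)
a(C) = 2*C/(1 + C) (a(C) = (C + C)/(C + 1) = (2*C)/(1 + C) = 2*C/(1 + C))
(a(-5) - 129)**2 = (2*(-5)/(1 - 5) - 129)**2 = (2*(-5)/(-4) - 129)**2 = (2*(-5)*(-1/4) - 129)**2 = (5/2 - 129)**2 = (-253/2)**2 = 64009/4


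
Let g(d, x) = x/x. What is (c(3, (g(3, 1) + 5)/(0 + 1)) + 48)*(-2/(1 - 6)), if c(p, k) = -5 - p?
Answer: 16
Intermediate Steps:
g(d, x) = 1
(c(3, (g(3, 1) + 5)/(0 + 1)) + 48)*(-2/(1 - 6)) = ((-5 - 1*3) + 48)*(-2/(1 - 6)) = ((-5 - 3) + 48)*(-2/(-5)) = (-8 + 48)*(-⅕*(-2)) = 40*(⅖) = 16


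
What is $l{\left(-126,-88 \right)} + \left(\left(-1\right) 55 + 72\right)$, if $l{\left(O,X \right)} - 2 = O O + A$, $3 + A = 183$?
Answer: $16075$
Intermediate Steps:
$A = 180$ ($A = -3 + 183 = 180$)
$l{\left(O,X \right)} = 182 + O^{2}$ ($l{\left(O,X \right)} = 2 + \left(O O + 180\right) = 2 + \left(O^{2} + 180\right) = 2 + \left(180 + O^{2}\right) = 182 + O^{2}$)
$l{\left(-126,-88 \right)} + \left(\left(-1\right) 55 + 72\right) = \left(182 + \left(-126\right)^{2}\right) + \left(\left(-1\right) 55 + 72\right) = \left(182 + 15876\right) + \left(-55 + 72\right) = 16058 + 17 = 16075$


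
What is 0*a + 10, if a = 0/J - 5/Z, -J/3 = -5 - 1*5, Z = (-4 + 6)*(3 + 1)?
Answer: 10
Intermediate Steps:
Z = 8 (Z = 2*4 = 8)
J = 30 (J = -3*(-5 - 1*5) = -3*(-5 - 5) = -3*(-10) = 30)
a = -5/8 (a = 0/30 - 5/8 = 0*(1/30) - 5*1/8 = 0 - 5/8 = -5/8 ≈ -0.62500)
0*a + 10 = 0*(-5/8) + 10 = 0 + 10 = 10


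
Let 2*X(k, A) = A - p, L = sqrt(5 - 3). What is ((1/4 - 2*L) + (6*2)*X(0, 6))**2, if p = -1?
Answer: 28689/16 - 169*sqrt(2) ≈ 1554.1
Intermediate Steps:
L = sqrt(2) ≈ 1.4142
X(k, A) = 1/2 + A/2 (X(k, A) = (A - 1*(-1))/2 = (A + 1)/2 = (1 + A)/2 = 1/2 + A/2)
((1/4 - 2*L) + (6*2)*X(0, 6))**2 = ((1/4 - 2*sqrt(2)) + (6*2)*(1/2 + (1/2)*6))**2 = ((1/4 - 2*sqrt(2)) + 12*(1/2 + 3))**2 = ((1/4 - 2*sqrt(2)) + 12*(7/2))**2 = ((1/4 - 2*sqrt(2)) + 42)**2 = (169/4 - 2*sqrt(2))**2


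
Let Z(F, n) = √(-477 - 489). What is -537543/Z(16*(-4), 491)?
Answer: 179181*I*√966/322 ≈ 17295.0*I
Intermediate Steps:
Z(F, n) = I*√966 (Z(F, n) = √(-966) = I*√966)
-537543/Z(16*(-4), 491) = -537543*(-I*√966/966) = -(-179181)*I*√966/322 = 179181*I*√966/322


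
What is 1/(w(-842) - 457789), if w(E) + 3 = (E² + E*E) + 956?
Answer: 1/961092 ≈ 1.0405e-6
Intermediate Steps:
w(E) = 953 + 2*E² (w(E) = -3 + ((E² + E*E) + 956) = -3 + ((E² + E²) + 956) = -3 + (2*E² + 956) = -3 + (956 + 2*E²) = 953 + 2*E²)
1/(w(-842) - 457789) = 1/((953 + 2*(-842)²) - 457789) = 1/((953 + 2*708964) - 457789) = 1/((953 + 1417928) - 457789) = 1/(1418881 - 457789) = 1/961092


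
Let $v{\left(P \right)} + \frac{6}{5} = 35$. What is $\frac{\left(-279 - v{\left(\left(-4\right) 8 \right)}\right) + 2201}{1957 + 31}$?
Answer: $\frac{9441}{9940} \approx 0.9498$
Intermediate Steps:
$v{\left(P \right)} = \frac{169}{5}$ ($v{\left(P \right)} = - \frac{6}{5} + 35 = \frac{169}{5}$)
$\frac{\left(-279 - v{\left(\left(-4\right) 8 \right)}\right) + 2201}{1957 + 31} = \frac{\left(-279 - \frac{169}{5}\right) + 2201}{1957 + 31} = \frac{\left(-279 - \frac{169}{5}\right) + 2201}{1988} = \left(- \frac{1564}{5} + 2201\right) \frac{1}{1988} = \frac{9441}{5} \cdot \frac{1}{1988} = \frac{9441}{9940}$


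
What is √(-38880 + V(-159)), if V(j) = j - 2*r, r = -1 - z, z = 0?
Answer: I*√39037 ≈ 197.58*I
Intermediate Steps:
r = -1 (r = -1 - 1*0 = -1 + 0 = -1)
V(j) = 2 + j (V(j) = j - 2*(-1) = j + 2 = 2 + j)
√(-38880 + V(-159)) = √(-38880 + (2 - 159)) = √(-38880 - 157) = √(-39037) = I*√39037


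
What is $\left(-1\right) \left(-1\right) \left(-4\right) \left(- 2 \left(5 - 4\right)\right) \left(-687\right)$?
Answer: $-5496$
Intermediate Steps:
$\left(-1\right) \left(-1\right) \left(-4\right) \left(- 2 \left(5 - 4\right)\right) \left(-687\right) = 1 \left(-4\right) \left(\left(-2\right) 1\right) \left(-687\right) = \left(-4\right) \left(-2\right) \left(-687\right) = 8 \left(-687\right) = -5496$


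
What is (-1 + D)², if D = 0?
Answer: 1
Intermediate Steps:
(-1 + D)² = (-1 + 0)² = (-1)² = 1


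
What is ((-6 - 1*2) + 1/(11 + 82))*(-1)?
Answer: 743/93 ≈ 7.9893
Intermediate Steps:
((-6 - 1*2) + 1/(11 + 82))*(-1) = ((-6 - 2) + 1/93)*(-1) = (-8 + 1/93)*(-1) = -743/93*(-1) = 743/93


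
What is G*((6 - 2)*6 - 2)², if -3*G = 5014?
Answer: -2426776/3 ≈ -8.0893e+5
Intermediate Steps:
G = -5014/3 (G = -⅓*5014 = -5014/3 ≈ -1671.3)
G*((6 - 2)*6 - 2)² = -5014*((6 - 2)*6 - 2)²/3 = -5014*(4*6 - 2)²/3 = -5014*(24 - 2)²/3 = -5014/3*22² = -5014/3*484 = -2426776/3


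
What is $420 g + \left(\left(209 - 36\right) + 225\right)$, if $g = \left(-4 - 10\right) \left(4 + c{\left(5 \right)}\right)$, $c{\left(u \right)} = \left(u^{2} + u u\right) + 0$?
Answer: $-317122$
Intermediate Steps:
$c{\left(u \right)} = 2 u^{2}$ ($c{\left(u \right)} = \left(u^{2} + u^{2}\right) + 0 = 2 u^{2} + 0 = 2 u^{2}$)
$g = -756$ ($g = \left(-4 - 10\right) \left(4 + 2 \cdot 5^{2}\right) = \left(-4 - 10\right) \left(4 + 2 \cdot 25\right) = - 14 \left(4 + 50\right) = \left(-14\right) 54 = -756$)
$420 g + \left(\left(209 - 36\right) + 225\right) = 420 \left(-756\right) + \left(\left(209 - 36\right) + 225\right) = -317520 + \left(173 + 225\right) = -317520 + 398 = -317122$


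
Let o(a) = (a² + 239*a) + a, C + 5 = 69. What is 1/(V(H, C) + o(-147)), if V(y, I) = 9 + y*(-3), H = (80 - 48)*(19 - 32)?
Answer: -1/12414 ≈ -8.0554e-5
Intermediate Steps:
C = 64 (C = -5 + 69 = 64)
H = -416 (H = 32*(-13) = -416)
o(a) = a² + 240*a
V(y, I) = 9 - 3*y
1/(V(H, C) + o(-147)) = 1/((9 - 3*(-416)) - 147*(240 - 147)) = 1/((9 + 1248) - 147*93) = 1/(1257 - 13671) = 1/(-12414) = -1/12414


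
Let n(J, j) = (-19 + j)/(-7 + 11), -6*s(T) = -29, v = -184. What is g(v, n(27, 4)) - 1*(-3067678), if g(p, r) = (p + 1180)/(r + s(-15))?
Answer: 39891766/13 ≈ 3.0686e+6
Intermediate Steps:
s(T) = 29/6 (s(T) = -1/6*(-29) = 29/6)
n(J, j) = -19/4 + j/4 (n(J, j) = (-19 + j)/4 = (-19 + j)*(1/4) = -19/4 + j/4)
g(p, r) = (1180 + p)/(29/6 + r) (g(p, r) = (p + 1180)/(r + 29/6) = (1180 + p)/(29/6 + r))
g(v, n(27, 4)) - 1*(-3067678) = 6*(1180 - 184)/(29 + 6*(-19/4 + (1/4)*4)) - 1*(-3067678) = 6*996/(29 + 6*(-19/4 + 1)) + 3067678 = 6*996/(29 + 6*(-15/4)) + 3067678 = 6*996/(29 - 45/2) + 3067678 = 6*996/(13/2) + 3067678 = 6*(2/13)*996 + 3067678 = 11952/13 + 3067678 = 39891766/13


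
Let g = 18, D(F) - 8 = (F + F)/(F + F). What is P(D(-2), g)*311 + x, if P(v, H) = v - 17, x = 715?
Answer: -1773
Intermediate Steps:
D(F) = 9 (D(F) = 8 + (F + F)/(F + F) = 8 + (2*F)/((2*F)) = 8 + (2*F)*(1/(2*F)) = 8 + 1 = 9)
P(v, H) = -17 + v
P(D(-2), g)*311 + x = (-17 + 9)*311 + 715 = -8*311 + 715 = -2488 + 715 = -1773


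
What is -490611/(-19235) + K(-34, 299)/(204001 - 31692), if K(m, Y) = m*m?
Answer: 84558926459/3314363615 ≈ 25.513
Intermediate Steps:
K(m, Y) = m**2
-490611/(-19235) + K(-34, 299)/(204001 - 31692) = -490611/(-19235) + (-34)**2/(204001 - 31692) = -490611*(-1/19235) + 1156/172309 = 490611/19235 + 1156*(1/172309) = 490611/19235 + 1156/172309 = 84558926459/3314363615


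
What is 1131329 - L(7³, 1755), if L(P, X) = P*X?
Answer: 529364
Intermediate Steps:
1131329 - L(7³, 1755) = 1131329 - 7³*1755 = 1131329 - 343*1755 = 1131329 - 1*601965 = 1131329 - 601965 = 529364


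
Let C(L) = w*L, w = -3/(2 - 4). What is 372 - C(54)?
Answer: 291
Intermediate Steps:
w = 3/2 (w = -3/(-2) = -3*(-½) = 3/2 ≈ 1.5000)
C(L) = 3*L/2
372 - C(54) = 372 - 3*54/2 = 372 - 1*81 = 372 - 81 = 291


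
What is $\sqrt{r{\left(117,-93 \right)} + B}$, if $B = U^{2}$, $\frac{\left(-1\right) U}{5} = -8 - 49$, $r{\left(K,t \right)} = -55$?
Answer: $\sqrt{81170} \approx 284.9$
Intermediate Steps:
$U = 285$ ($U = - 5 \left(-8 - 49\right) = \left(-5\right) \left(-57\right) = 285$)
$B = 81225$ ($B = 285^{2} = 81225$)
$\sqrt{r{\left(117,-93 \right)} + B} = \sqrt{-55 + 81225} = \sqrt{81170}$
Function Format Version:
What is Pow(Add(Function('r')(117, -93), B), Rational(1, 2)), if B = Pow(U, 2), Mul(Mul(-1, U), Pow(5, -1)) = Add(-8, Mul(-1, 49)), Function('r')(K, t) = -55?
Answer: Pow(81170, Rational(1, 2)) ≈ 284.90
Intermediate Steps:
U = 285 (U = Mul(-5, Add(-8, Mul(-1, 49))) = Mul(-5, Add(-8, -49)) = Mul(-5, -57) = 285)
B = 81225 (B = Pow(285, 2) = 81225)
Pow(Add(Function('r')(117, -93), B), Rational(1, 2)) = Pow(Add(-55, 81225), Rational(1, 2)) = Pow(81170, Rational(1, 2))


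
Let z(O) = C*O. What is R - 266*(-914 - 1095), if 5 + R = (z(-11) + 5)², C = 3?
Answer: 535173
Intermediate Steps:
z(O) = 3*O
R = 779 (R = -5 + (3*(-11) + 5)² = -5 + (-33 + 5)² = -5 + (-28)² = -5 + 784 = 779)
R - 266*(-914 - 1095) = 779 - 266*(-914 - 1095) = 779 - 266*(-2009) = 779 - 1*(-534394) = 779 + 534394 = 535173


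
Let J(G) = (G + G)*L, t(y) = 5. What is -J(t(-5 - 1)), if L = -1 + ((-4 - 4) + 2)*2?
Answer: 130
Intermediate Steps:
L = -13 (L = -1 + (-8 + 2)*2 = -1 - 6*2 = -1 - 12 = -13)
J(G) = -26*G (J(G) = (G + G)*(-13) = (2*G)*(-13) = -26*G)
-J(t(-5 - 1)) = -(-26)*5 = -1*(-130) = 130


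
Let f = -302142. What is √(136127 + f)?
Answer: I*√166015 ≈ 407.45*I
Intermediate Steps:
√(136127 + f) = √(136127 - 302142) = √(-166015) = I*√166015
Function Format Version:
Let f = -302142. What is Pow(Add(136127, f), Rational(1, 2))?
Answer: Mul(I, Pow(166015, Rational(1, 2))) ≈ Mul(407.45, I)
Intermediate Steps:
Pow(Add(136127, f), Rational(1, 2)) = Pow(Add(136127, -302142), Rational(1, 2)) = Pow(-166015, Rational(1, 2)) = Mul(I, Pow(166015, Rational(1, 2)))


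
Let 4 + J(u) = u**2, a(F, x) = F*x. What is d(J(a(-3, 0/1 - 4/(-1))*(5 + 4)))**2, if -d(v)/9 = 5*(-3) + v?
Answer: 10984088025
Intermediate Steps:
J(u) = -4 + u**2
d(v) = 135 - 9*v (d(v) = -9*(5*(-3) + v) = -9*(-15 + v) = 135 - 9*v)
d(J(a(-3, 0/1 - 4/(-1))*(5 + 4)))**2 = (135 - 9*(-4 + ((-3*(0/1 - 4/(-1)))*(5 + 4))**2))**2 = (135 - 9*(-4 + (-3*(0*1 - 4*(-1))*9)**2))**2 = (135 - 9*(-4 + (-3*(0 + 4)*9)**2))**2 = (135 - 9*(-4 + (-3*4*9)**2))**2 = (135 - 9*(-4 + (-12*9)**2))**2 = (135 - 9*(-4 + (-108)**2))**2 = (135 - 9*(-4 + 11664))**2 = (135 - 9*11660)**2 = (135 - 104940)**2 = (-104805)**2 = 10984088025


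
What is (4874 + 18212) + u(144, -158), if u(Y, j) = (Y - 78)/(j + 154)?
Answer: 46139/2 ≈ 23070.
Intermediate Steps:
u(Y, j) = (-78 + Y)/(154 + j)
(4874 + 18212) + u(144, -158) = (4874 + 18212) + (-78 + 144)/(154 - 158) = 23086 + 66/(-4) = 23086 - ¼*66 = 23086 - 33/2 = 46139/2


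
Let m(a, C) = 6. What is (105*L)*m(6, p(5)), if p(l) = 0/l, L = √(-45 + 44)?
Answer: 630*I ≈ 630.0*I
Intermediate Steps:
L = I (L = √(-1) = I ≈ 1.0*I)
p(l) = 0
(105*L)*m(6, p(5)) = (105*I)*6 = 630*I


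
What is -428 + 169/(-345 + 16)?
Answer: -140981/329 ≈ -428.51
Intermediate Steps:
-428 + 169/(-345 + 16) = -428 + 169/(-329) = -428 - 1/329*169 = -428 - 169/329 = -140981/329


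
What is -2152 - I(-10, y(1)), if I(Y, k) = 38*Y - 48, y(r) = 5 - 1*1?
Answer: -1724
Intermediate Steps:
y(r) = 4 (y(r) = 5 - 1 = 4)
I(Y, k) = -48 + 38*Y
-2152 - I(-10, y(1)) = -2152 - (-48 + 38*(-10)) = -2152 - (-48 - 380) = -2152 - 1*(-428) = -2152 + 428 = -1724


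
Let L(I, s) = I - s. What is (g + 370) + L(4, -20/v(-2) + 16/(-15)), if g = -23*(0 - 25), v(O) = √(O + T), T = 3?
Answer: 14551/15 ≈ 970.07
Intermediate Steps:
v(O) = √(3 + O) (v(O) = √(O + 3) = √(3 + O))
g = 575 (g = -23*(-25) = 575)
(g + 370) + L(4, -20/v(-2) + 16/(-15)) = (575 + 370) + (4 - (-20/√(3 - 2) + 16/(-15))) = 945 + (4 - (-20/(√1) + 16*(-1/15))) = 945 + (4 - (-20/1 - 16/15)) = 945 + (4 - (-20*1 - 16/15)) = 945 + (4 - (-20 - 16/15)) = 945 + (4 - 1*(-316/15)) = 945 + (4 + 316/15) = 945 + 376/15 = 14551/15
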